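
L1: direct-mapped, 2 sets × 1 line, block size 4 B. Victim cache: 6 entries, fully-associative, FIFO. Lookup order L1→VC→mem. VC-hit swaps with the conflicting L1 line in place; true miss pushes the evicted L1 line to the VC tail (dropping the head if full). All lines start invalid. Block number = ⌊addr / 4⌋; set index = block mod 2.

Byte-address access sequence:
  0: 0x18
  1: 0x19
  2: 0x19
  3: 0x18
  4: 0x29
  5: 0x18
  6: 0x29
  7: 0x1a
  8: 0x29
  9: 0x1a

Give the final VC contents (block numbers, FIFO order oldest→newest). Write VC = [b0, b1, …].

0: 0x18 (blk 6, set 0) → MISS  vc=[]
1: 0x19 (blk 6, set 0) → L1-HIT  vc=[]
2: 0x19 (blk 6, set 0) → L1-HIT  vc=[]
3: 0x18 (blk 6, set 0) → L1-HIT  vc=[]
4: 0x29 (blk 10, set 0) → MISS  vc=[6]
5: 0x18 (blk 6, set 0) → VC-HIT  vc=[10]
6: 0x29 (blk 10, set 0) → VC-HIT  vc=[6]
7: 0x1a (blk 6, set 0) → VC-HIT  vc=[10]
8: 0x29 (blk 10, set 0) → VC-HIT  vc=[6]
9: 0x1a (blk 6, set 0) → VC-HIT  vc=[10]

VC = [10]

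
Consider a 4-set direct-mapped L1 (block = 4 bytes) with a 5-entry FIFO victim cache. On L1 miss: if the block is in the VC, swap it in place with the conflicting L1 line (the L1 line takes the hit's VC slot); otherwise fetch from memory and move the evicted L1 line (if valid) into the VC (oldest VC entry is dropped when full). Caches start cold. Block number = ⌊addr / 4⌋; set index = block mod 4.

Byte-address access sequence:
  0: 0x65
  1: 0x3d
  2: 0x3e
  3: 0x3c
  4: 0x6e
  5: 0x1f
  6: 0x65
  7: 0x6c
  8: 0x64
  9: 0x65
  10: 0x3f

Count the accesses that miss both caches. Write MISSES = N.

MISSES = 4

#0 0x65→b25/s1 MISS; vc=[]
#1 0x3d→b15/s3 MISS; vc=[]
#2 0x3e→b15/s3 L1-HIT; vc=[]
#3 0x3c→b15/s3 L1-HIT; vc=[]
#4 0x6e→b27/s3 MISS; vc=[15]
#5 0x1f→b7/s3 MISS; vc=[15,27]
#6 0x65→b25/s1 L1-HIT; vc=[15,27]
#7 0x6c→b27/s3 VC-HIT; vc=[15,7]
#8 0x64→b25/s1 L1-HIT; vc=[15,7]
#9 0x65→b25/s1 L1-HIT; vc=[15,7]
#10 0x3f→b15/s3 VC-HIT; vc=[27,7]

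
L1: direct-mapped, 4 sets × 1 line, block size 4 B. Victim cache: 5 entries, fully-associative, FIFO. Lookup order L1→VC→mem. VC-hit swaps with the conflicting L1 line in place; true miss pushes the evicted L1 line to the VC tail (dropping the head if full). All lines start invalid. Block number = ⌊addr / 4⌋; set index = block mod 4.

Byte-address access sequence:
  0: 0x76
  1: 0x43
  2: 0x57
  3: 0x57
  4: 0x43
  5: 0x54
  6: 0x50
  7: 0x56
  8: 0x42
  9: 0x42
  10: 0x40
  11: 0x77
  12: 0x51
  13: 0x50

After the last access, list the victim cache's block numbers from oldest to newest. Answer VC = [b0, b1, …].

#0 0x76→b29/s1 MISS; vc=[]
#1 0x43→b16/s0 MISS; vc=[]
#2 0x57→b21/s1 MISS; vc=[29]
#3 0x57→b21/s1 L1-HIT; vc=[29]
#4 0x43→b16/s0 L1-HIT; vc=[29]
#5 0x54→b21/s1 L1-HIT; vc=[29]
#6 0x50→b20/s0 MISS; vc=[29,16]
#7 0x56→b21/s1 L1-HIT; vc=[29,16]
#8 0x42→b16/s0 VC-HIT; vc=[29,20]
#9 0x42→b16/s0 L1-HIT; vc=[29,20]
#10 0x40→b16/s0 L1-HIT; vc=[29,20]
#11 0x77→b29/s1 VC-HIT; vc=[21,20]
#12 0x51→b20/s0 VC-HIT; vc=[21,16]
#13 0x50→b20/s0 L1-HIT; vc=[21,16]

VC = [21, 16]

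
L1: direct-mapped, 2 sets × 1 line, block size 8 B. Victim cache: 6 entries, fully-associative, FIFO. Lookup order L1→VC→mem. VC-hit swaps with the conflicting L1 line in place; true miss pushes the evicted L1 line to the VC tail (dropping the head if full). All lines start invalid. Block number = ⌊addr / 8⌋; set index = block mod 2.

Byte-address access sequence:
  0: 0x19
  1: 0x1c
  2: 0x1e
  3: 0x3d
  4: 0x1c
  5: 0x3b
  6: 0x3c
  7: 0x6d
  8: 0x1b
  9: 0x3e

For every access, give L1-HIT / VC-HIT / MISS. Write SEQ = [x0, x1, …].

0: 0x19 (blk 3, set 1) → MISS  vc=[]
1: 0x1c (blk 3, set 1) → L1-HIT  vc=[]
2: 0x1e (blk 3, set 1) → L1-HIT  vc=[]
3: 0x3d (blk 7, set 1) → MISS  vc=[3]
4: 0x1c (blk 3, set 1) → VC-HIT  vc=[7]
5: 0x3b (blk 7, set 1) → VC-HIT  vc=[3]
6: 0x3c (blk 7, set 1) → L1-HIT  vc=[3]
7: 0x6d (blk 13, set 1) → MISS  vc=[3, 7]
8: 0x1b (blk 3, set 1) → VC-HIT  vc=[13, 7]
9: 0x3e (blk 7, set 1) → VC-HIT  vc=[13, 3]

SEQ = [MISS, L1-HIT, L1-HIT, MISS, VC-HIT, VC-HIT, L1-HIT, MISS, VC-HIT, VC-HIT]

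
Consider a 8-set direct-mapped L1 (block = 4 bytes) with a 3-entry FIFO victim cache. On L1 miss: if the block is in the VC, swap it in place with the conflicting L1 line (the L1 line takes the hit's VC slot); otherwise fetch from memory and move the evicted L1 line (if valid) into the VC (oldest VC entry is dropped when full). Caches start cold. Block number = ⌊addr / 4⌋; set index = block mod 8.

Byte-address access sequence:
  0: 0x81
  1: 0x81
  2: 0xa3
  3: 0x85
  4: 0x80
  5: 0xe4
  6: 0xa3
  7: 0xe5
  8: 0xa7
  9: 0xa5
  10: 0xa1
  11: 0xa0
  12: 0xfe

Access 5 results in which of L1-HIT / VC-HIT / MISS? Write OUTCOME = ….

#0 0x81→b32/s0 MISS; vc=[]
#1 0x81→b32/s0 L1-HIT; vc=[]
#2 0xa3→b40/s0 MISS; vc=[32]
#3 0x85→b33/s1 MISS; vc=[32]
#4 0x80→b32/s0 VC-HIT; vc=[40]
#5 0xe4→b57/s1 MISS; vc=[40,33]
#6 0xa3→b40/s0 VC-HIT; vc=[32,33]
#7 0xe5→b57/s1 L1-HIT; vc=[32,33]
#8 0xa7→b41/s1 MISS; vc=[32,33,57]
#9 0xa5→b41/s1 L1-HIT; vc=[32,33,57]
#10 0xa1→b40/s0 L1-HIT; vc=[32,33,57]
#11 0xa0→b40/s0 L1-HIT; vc=[32,33,57]
#12 0xfe→b63/s7 MISS; vc=[32,33,57]

OUTCOME = MISS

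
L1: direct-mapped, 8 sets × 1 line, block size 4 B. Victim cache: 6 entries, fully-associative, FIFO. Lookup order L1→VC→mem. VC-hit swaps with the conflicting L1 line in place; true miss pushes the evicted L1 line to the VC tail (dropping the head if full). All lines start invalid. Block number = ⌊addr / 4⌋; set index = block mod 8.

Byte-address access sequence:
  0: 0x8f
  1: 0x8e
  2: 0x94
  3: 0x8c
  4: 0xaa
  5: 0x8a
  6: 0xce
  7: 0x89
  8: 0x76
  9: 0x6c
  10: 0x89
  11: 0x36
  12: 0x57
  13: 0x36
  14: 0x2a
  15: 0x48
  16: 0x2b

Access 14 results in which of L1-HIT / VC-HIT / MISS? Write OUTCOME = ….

OUTCOME = MISS

  [0] addr=0x8f blk=35 s=3: MISS | VC []
  [1] addr=0x8e blk=35 s=3: L1-HIT | VC []
  [2] addr=0x94 blk=37 s=5: MISS | VC []
  [3] addr=0x8c blk=35 s=3: L1-HIT | VC []
  [4] addr=0xaa blk=42 s=2: MISS | VC []
  [5] addr=0x8a blk=34 s=2: MISS | VC [42]
  [6] addr=0xce blk=51 s=3: MISS | VC [42, 35]
  [7] addr=0x89 blk=34 s=2: L1-HIT | VC [42, 35]
  [8] addr=0x76 blk=29 s=5: MISS | VC [42, 35, 37]
  [9] addr=0x6c blk=27 s=3: MISS | VC [42, 35, 37, 51]
  [10] addr=0x89 blk=34 s=2: L1-HIT | VC [42, 35, 37, 51]
  [11] addr=0x36 blk=13 s=5: MISS | VC [42, 35, 37, 51, 29]
  [12] addr=0x57 blk=21 s=5: MISS | VC [42, 35, 37, 51, 29, 13]
  [13] addr=0x36 blk=13 s=5: VC-HIT | VC [42, 35, 37, 51, 29, 21]
  [14] addr=0x2a blk=10 s=2: MISS | VC [35, 37, 51, 29, 21, 34]
  [15] addr=0x48 blk=18 s=2: MISS | VC [37, 51, 29, 21, 34, 10]
  [16] addr=0x2b blk=10 s=2: VC-HIT | VC [37, 51, 29, 21, 34, 18]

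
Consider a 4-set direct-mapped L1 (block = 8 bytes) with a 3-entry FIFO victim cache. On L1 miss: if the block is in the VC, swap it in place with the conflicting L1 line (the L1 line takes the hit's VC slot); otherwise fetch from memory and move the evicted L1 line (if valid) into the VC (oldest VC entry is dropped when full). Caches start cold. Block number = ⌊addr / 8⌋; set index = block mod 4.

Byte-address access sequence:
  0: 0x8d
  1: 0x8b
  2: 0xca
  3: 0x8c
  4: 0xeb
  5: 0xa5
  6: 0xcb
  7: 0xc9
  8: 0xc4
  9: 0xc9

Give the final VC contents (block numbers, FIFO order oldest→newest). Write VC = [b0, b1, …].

VC = [29, 17, 20]

#0 0x8d→b17/s1 MISS; vc=[]
#1 0x8b→b17/s1 L1-HIT; vc=[]
#2 0xca→b25/s1 MISS; vc=[17]
#3 0x8c→b17/s1 VC-HIT; vc=[25]
#4 0xeb→b29/s1 MISS; vc=[25,17]
#5 0xa5→b20/s0 MISS; vc=[25,17]
#6 0xcb→b25/s1 VC-HIT; vc=[29,17]
#7 0xc9→b25/s1 L1-HIT; vc=[29,17]
#8 0xc4→b24/s0 MISS; vc=[29,17,20]
#9 0xc9→b25/s1 L1-HIT; vc=[29,17,20]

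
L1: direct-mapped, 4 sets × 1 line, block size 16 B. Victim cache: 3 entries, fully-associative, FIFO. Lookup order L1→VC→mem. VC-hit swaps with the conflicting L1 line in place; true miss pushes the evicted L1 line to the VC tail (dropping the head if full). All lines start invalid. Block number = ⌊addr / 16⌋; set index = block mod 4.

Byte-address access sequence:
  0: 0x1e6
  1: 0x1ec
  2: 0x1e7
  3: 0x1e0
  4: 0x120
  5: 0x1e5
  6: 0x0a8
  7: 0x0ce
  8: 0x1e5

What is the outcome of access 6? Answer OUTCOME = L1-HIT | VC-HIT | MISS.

OUTCOME = MISS

0: 0x1e6 (blk 30, set 2) → MISS  vc=[]
1: 0x1ec (blk 30, set 2) → L1-HIT  vc=[]
2: 0x1e7 (blk 30, set 2) → L1-HIT  vc=[]
3: 0x1e0 (blk 30, set 2) → L1-HIT  vc=[]
4: 0x120 (blk 18, set 2) → MISS  vc=[30]
5: 0x1e5 (blk 30, set 2) → VC-HIT  vc=[18]
6: 0xa8 (blk 10, set 2) → MISS  vc=[18, 30]
7: 0xce (blk 12, set 0) → MISS  vc=[18, 30]
8: 0x1e5 (blk 30, set 2) → VC-HIT  vc=[18, 10]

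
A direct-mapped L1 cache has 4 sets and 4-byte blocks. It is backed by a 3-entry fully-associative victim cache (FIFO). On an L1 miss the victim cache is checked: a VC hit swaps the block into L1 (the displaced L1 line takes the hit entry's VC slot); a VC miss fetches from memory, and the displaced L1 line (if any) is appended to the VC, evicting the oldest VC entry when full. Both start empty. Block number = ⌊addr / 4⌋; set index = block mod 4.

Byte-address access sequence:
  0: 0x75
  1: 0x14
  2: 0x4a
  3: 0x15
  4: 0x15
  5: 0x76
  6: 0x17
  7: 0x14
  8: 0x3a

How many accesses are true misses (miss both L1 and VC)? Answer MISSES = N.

MISSES = 4

  [0] addr=0x75 blk=29 s=1: MISS | VC []
  [1] addr=0x14 blk=5 s=1: MISS | VC [29]
  [2] addr=0x4a blk=18 s=2: MISS | VC [29]
  [3] addr=0x15 blk=5 s=1: L1-HIT | VC [29]
  [4] addr=0x15 blk=5 s=1: L1-HIT | VC [29]
  [5] addr=0x76 blk=29 s=1: VC-HIT | VC [5]
  [6] addr=0x17 blk=5 s=1: VC-HIT | VC [29]
  [7] addr=0x14 blk=5 s=1: L1-HIT | VC [29]
  [8] addr=0x3a blk=14 s=2: MISS | VC [29, 18]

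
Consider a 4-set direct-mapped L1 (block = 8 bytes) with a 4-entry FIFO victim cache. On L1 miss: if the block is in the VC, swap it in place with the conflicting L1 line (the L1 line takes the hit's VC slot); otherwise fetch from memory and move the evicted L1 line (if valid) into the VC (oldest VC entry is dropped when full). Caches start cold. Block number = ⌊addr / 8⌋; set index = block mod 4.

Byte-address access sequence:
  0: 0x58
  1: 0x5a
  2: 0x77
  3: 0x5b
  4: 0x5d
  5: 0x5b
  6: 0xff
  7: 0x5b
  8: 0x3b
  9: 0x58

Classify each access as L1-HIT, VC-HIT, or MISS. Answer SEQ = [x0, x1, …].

SEQ = [MISS, L1-HIT, MISS, L1-HIT, L1-HIT, L1-HIT, MISS, VC-HIT, MISS, VC-HIT]

  [0] addr=0x58 blk=11 s=3: MISS | VC []
  [1] addr=0x5a blk=11 s=3: L1-HIT | VC []
  [2] addr=0x77 blk=14 s=2: MISS | VC []
  [3] addr=0x5b blk=11 s=3: L1-HIT | VC []
  [4] addr=0x5d blk=11 s=3: L1-HIT | VC []
  [5] addr=0x5b blk=11 s=3: L1-HIT | VC []
  [6] addr=0xff blk=31 s=3: MISS | VC [11]
  [7] addr=0x5b blk=11 s=3: VC-HIT | VC [31]
  [8] addr=0x3b blk=7 s=3: MISS | VC [31, 11]
  [9] addr=0x58 blk=11 s=3: VC-HIT | VC [31, 7]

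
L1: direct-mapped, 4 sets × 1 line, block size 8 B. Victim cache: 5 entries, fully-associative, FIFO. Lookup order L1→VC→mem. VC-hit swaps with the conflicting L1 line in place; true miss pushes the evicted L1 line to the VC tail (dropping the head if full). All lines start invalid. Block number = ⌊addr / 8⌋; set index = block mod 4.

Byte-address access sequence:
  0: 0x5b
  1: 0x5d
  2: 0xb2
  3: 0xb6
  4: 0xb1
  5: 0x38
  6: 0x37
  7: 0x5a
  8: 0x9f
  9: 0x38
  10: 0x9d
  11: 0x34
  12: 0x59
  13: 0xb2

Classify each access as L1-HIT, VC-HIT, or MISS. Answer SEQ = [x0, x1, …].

  [0] addr=0x5b blk=11 s=3: MISS | VC []
  [1] addr=0x5d blk=11 s=3: L1-HIT | VC []
  [2] addr=0xb2 blk=22 s=2: MISS | VC []
  [3] addr=0xb6 blk=22 s=2: L1-HIT | VC []
  [4] addr=0xb1 blk=22 s=2: L1-HIT | VC []
  [5] addr=0x38 blk=7 s=3: MISS | VC [11]
  [6] addr=0x37 blk=6 s=2: MISS | VC [11, 22]
  [7] addr=0x5a blk=11 s=3: VC-HIT | VC [7, 22]
  [8] addr=0x9f blk=19 s=3: MISS | VC [7, 22, 11]
  [9] addr=0x38 blk=7 s=3: VC-HIT | VC [19, 22, 11]
  [10] addr=0x9d blk=19 s=3: VC-HIT | VC [7, 22, 11]
  [11] addr=0x34 blk=6 s=2: L1-HIT | VC [7, 22, 11]
  [12] addr=0x59 blk=11 s=3: VC-HIT | VC [7, 22, 19]
  [13] addr=0xb2 blk=22 s=2: VC-HIT | VC [7, 6, 19]

SEQ = [MISS, L1-HIT, MISS, L1-HIT, L1-HIT, MISS, MISS, VC-HIT, MISS, VC-HIT, VC-HIT, L1-HIT, VC-HIT, VC-HIT]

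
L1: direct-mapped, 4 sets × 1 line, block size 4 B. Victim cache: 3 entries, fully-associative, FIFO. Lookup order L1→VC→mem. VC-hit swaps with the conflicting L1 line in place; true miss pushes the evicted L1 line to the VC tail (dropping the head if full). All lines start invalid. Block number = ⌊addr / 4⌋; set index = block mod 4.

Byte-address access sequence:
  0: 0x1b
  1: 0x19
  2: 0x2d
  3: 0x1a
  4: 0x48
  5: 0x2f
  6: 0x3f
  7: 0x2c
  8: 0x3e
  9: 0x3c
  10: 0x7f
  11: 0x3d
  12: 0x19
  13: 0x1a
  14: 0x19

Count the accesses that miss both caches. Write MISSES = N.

0: 0x1b (blk 6, set 2) → MISS  vc=[]
1: 0x19 (blk 6, set 2) → L1-HIT  vc=[]
2: 0x2d (blk 11, set 3) → MISS  vc=[]
3: 0x1a (blk 6, set 2) → L1-HIT  vc=[]
4: 0x48 (blk 18, set 2) → MISS  vc=[6]
5: 0x2f (blk 11, set 3) → L1-HIT  vc=[6]
6: 0x3f (blk 15, set 3) → MISS  vc=[6, 11]
7: 0x2c (blk 11, set 3) → VC-HIT  vc=[6, 15]
8: 0x3e (blk 15, set 3) → VC-HIT  vc=[6, 11]
9: 0x3c (blk 15, set 3) → L1-HIT  vc=[6, 11]
10: 0x7f (blk 31, set 3) → MISS  vc=[6, 11, 15]
11: 0x3d (blk 15, set 3) → VC-HIT  vc=[6, 11, 31]
12: 0x19 (blk 6, set 2) → VC-HIT  vc=[18, 11, 31]
13: 0x1a (blk 6, set 2) → L1-HIT  vc=[18, 11, 31]
14: 0x19 (blk 6, set 2) → L1-HIT  vc=[18, 11, 31]

MISSES = 5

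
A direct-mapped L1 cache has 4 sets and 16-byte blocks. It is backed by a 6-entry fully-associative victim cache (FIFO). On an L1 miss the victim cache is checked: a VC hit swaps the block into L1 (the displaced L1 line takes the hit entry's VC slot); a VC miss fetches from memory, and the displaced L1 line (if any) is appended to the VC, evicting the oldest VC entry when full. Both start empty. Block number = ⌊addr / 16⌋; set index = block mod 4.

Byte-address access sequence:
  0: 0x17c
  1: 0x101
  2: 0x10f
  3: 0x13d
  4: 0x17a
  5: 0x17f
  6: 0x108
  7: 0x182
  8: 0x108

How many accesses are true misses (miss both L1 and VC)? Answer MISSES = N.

0: 0x17c (blk 23, set 3) → MISS  vc=[]
1: 0x101 (blk 16, set 0) → MISS  vc=[]
2: 0x10f (blk 16, set 0) → L1-HIT  vc=[]
3: 0x13d (blk 19, set 3) → MISS  vc=[23]
4: 0x17a (blk 23, set 3) → VC-HIT  vc=[19]
5: 0x17f (blk 23, set 3) → L1-HIT  vc=[19]
6: 0x108 (blk 16, set 0) → L1-HIT  vc=[19]
7: 0x182 (blk 24, set 0) → MISS  vc=[19, 16]
8: 0x108 (blk 16, set 0) → VC-HIT  vc=[19, 24]

MISSES = 4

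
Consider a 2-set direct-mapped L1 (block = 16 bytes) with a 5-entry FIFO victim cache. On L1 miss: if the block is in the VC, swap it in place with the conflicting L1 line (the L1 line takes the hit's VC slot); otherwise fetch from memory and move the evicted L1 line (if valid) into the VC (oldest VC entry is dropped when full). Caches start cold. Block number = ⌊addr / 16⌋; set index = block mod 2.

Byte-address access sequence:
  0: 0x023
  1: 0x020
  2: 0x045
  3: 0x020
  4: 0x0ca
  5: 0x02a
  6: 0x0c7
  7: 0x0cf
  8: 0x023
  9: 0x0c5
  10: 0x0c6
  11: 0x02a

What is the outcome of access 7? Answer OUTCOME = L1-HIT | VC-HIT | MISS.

#0 0x23→b2/s0 MISS; vc=[]
#1 0x20→b2/s0 L1-HIT; vc=[]
#2 0x45→b4/s0 MISS; vc=[2]
#3 0x20→b2/s0 VC-HIT; vc=[4]
#4 0xca→b12/s0 MISS; vc=[4,2]
#5 0x2a→b2/s0 VC-HIT; vc=[4,12]
#6 0xc7→b12/s0 VC-HIT; vc=[4,2]
#7 0xcf→b12/s0 L1-HIT; vc=[4,2]
#8 0x23→b2/s0 VC-HIT; vc=[4,12]
#9 0xc5→b12/s0 VC-HIT; vc=[4,2]
#10 0xc6→b12/s0 L1-HIT; vc=[4,2]
#11 0x2a→b2/s0 VC-HIT; vc=[4,12]

OUTCOME = L1-HIT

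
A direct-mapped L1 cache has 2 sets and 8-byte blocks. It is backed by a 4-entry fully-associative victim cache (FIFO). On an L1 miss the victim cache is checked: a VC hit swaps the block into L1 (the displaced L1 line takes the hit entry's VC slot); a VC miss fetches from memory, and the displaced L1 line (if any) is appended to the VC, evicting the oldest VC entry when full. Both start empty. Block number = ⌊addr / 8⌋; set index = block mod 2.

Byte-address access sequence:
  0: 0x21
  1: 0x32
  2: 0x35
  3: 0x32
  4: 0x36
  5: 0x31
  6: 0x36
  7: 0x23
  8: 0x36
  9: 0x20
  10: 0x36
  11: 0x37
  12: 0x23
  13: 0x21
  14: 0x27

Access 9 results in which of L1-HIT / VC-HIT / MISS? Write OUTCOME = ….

OUTCOME = VC-HIT

0: 0x21 (blk 4, set 0) → MISS  vc=[]
1: 0x32 (blk 6, set 0) → MISS  vc=[4]
2: 0x35 (blk 6, set 0) → L1-HIT  vc=[4]
3: 0x32 (blk 6, set 0) → L1-HIT  vc=[4]
4: 0x36 (blk 6, set 0) → L1-HIT  vc=[4]
5: 0x31 (blk 6, set 0) → L1-HIT  vc=[4]
6: 0x36 (blk 6, set 0) → L1-HIT  vc=[4]
7: 0x23 (blk 4, set 0) → VC-HIT  vc=[6]
8: 0x36 (blk 6, set 0) → VC-HIT  vc=[4]
9: 0x20 (blk 4, set 0) → VC-HIT  vc=[6]
10: 0x36 (blk 6, set 0) → VC-HIT  vc=[4]
11: 0x37 (blk 6, set 0) → L1-HIT  vc=[4]
12: 0x23 (blk 4, set 0) → VC-HIT  vc=[6]
13: 0x21 (blk 4, set 0) → L1-HIT  vc=[6]
14: 0x27 (blk 4, set 0) → L1-HIT  vc=[6]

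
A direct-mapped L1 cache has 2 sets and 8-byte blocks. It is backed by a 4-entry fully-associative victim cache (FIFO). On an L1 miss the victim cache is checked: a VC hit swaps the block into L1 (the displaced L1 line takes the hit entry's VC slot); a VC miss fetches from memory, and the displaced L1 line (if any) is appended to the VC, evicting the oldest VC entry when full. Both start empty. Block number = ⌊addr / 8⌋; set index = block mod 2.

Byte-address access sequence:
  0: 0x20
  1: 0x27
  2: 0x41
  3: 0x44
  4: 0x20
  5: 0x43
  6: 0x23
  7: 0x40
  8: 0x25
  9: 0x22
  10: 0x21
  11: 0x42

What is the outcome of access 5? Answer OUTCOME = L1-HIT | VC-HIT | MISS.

OUTCOME = VC-HIT

0: 0x20 (blk 4, set 0) → MISS  vc=[]
1: 0x27 (blk 4, set 0) → L1-HIT  vc=[]
2: 0x41 (blk 8, set 0) → MISS  vc=[4]
3: 0x44 (blk 8, set 0) → L1-HIT  vc=[4]
4: 0x20 (blk 4, set 0) → VC-HIT  vc=[8]
5: 0x43 (blk 8, set 0) → VC-HIT  vc=[4]
6: 0x23 (blk 4, set 0) → VC-HIT  vc=[8]
7: 0x40 (blk 8, set 0) → VC-HIT  vc=[4]
8: 0x25 (blk 4, set 0) → VC-HIT  vc=[8]
9: 0x22 (blk 4, set 0) → L1-HIT  vc=[8]
10: 0x21 (blk 4, set 0) → L1-HIT  vc=[8]
11: 0x42 (blk 8, set 0) → VC-HIT  vc=[4]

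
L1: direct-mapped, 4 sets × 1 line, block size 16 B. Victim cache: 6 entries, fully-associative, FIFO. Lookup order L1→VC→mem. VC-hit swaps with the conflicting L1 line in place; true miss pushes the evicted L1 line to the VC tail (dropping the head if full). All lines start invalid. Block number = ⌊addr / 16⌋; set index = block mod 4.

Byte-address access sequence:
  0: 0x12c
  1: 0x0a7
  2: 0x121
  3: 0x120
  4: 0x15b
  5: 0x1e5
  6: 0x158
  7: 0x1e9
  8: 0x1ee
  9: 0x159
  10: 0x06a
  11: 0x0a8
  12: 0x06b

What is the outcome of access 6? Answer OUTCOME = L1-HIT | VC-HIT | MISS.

#0 0x12c→b18/s2 MISS; vc=[]
#1 0xa7→b10/s2 MISS; vc=[18]
#2 0x121→b18/s2 VC-HIT; vc=[10]
#3 0x120→b18/s2 L1-HIT; vc=[10]
#4 0x15b→b21/s1 MISS; vc=[10]
#5 0x1e5→b30/s2 MISS; vc=[10,18]
#6 0x158→b21/s1 L1-HIT; vc=[10,18]
#7 0x1e9→b30/s2 L1-HIT; vc=[10,18]
#8 0x1ee→b30/s2 L1-HIT; vc=[10,18]
#9 0x159→b21/s1 L1-HIT; vc=[10,18]
#10 0x6a→b6/s2 MISS; vc=[10,18,30]
#11 0xa8→b10/s2 VC-HIT; vc=[6,18,30]
#12 0x6b→b6/s2 VC-HIT; vc=[10,18,30]

OUTCOME = L1-HIT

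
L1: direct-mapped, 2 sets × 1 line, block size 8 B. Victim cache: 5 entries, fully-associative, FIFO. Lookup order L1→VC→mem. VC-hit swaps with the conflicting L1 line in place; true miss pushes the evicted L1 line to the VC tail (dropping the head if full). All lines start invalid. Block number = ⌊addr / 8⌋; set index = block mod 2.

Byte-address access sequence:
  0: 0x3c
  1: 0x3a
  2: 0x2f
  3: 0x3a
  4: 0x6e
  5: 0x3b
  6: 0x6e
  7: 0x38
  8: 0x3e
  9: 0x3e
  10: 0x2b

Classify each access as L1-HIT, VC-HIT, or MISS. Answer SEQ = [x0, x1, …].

#0 0x3c→b7/s1 MISS; vc=[]
#1 0x3a→b7/s1 L1-HIT; vc=[]
#2 0x2f→b5/s1 MISS; vc=[7]
#3 0x3a→b7/s1 VC-HIT; vc=[5]
#4 0x6e→b13/s1 MISS; vc=[5,7]
#5 0x3b→b7/s1 VC-HIT; vc=[5,13]
#6 0x6e→b13/s1 VC-HIT; vc=[5,7]
#7 0x38→b7/s1 VC-HIT; vc=[5,13]
#8 0x3e→b7/s1 L1-HIT; vc=[5,13]
#9 0x3e→b7/s1 L1-HIT; vc=[5,13]
#10 0x2b→b5/s1 VC-HIT; vc=[7,13]

SEQ = [MISS, L1-HIT, MISS, VC-HIT, MISS, VC-HIT, VC-HIT, VC-HIT, L1-HIT, L1-HIT, VC-HIT]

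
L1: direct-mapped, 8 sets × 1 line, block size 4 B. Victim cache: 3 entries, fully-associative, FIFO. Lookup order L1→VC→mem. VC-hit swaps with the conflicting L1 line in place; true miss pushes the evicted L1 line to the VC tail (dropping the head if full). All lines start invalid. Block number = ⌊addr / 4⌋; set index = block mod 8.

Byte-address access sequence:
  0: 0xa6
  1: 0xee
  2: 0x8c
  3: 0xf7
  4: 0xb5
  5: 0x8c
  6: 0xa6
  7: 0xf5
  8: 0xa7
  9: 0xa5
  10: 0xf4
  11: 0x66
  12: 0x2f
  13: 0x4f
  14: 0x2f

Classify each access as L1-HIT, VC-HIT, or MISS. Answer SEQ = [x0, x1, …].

#0 0xa6→b41/s1 MISS; vc=[]
#1 0xee→b59/s3 MISS; vc=[]
#2 0x8c→b35/s3 MISS; vc=[59]
#3 0xf7→b61/s5 MISS; vc=[59]
#4 0xb5→b45/s5 MISS; vc=[59,61]
#5 0x8c→b35/s3 L1-HIT; vc=[59,61]
#6 0xa6→b41/s1 L1-HIT; vc=[59,61]
#7 0xf5→b61/s5 VC-HIT; vc=[59,45]
#8 0xa7→b41/s1 L1-HIT; vc=[59,45]
#9 0xa5→b41/s1 L1-HIT; vc=[59,45]
#10 0xf4→b61/s5 L1-HIT; vc=[59,45]
#11 0x66→b25/s1 MISS; vc=[59,45,41]
#12 0x2f→b11/s3 MISS; vc=[45,41,35]
#13 0x4f→b19/s3 MISS; vc=[41,35,11]
#14 0x2f→b11/s3 VC-HIT; vc=[41,35,19]

SEQ = [MISS, MISS, MISS, MISS, MISS, L1-HIT, L1-HIT, VC-HIT, L1-HIT, L1-HIT, L1-HIT, MISS, MISS, MISS, VC-HIT]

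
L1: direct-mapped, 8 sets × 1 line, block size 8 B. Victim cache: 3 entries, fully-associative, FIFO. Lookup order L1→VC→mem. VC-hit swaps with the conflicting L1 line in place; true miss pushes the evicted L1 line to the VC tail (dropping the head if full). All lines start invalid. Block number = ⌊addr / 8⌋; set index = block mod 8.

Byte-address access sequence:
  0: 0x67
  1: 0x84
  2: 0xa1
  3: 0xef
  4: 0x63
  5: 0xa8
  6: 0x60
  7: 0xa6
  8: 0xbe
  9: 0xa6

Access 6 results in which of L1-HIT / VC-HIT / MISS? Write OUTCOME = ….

  [0] addr=0x67 blk=12 s=4: MISS | VC []
  [1] addr=0x84 blk=16 s=0: MISS | VC []
  [2] addr=0xa1 blk=20 s=4: MISS | VC [12]
  [3] addr=0xef blk=29 s=5: MISS | VC [12]
  [4] addr=0x63 blk=12 s=4: VC-HIT | VC [20]
  [5] addr=0xa8 blk=21 s=5: MISS | VC [20, 29]
  [6] addr=0x60 blk=12 s=4: L1-HIT | VC [20, 29]
  [7] addr=0xa6 blk=20 s=4: VC-HIT | VC [12, 29]
  [8] addr=0xbe blk=23 s=7: MISS | VC [12, 29]
  [9] addr=0xa6 blk=20 s=4: L1-HIT | VC [12, 29]

OUTCOME = L1-HIT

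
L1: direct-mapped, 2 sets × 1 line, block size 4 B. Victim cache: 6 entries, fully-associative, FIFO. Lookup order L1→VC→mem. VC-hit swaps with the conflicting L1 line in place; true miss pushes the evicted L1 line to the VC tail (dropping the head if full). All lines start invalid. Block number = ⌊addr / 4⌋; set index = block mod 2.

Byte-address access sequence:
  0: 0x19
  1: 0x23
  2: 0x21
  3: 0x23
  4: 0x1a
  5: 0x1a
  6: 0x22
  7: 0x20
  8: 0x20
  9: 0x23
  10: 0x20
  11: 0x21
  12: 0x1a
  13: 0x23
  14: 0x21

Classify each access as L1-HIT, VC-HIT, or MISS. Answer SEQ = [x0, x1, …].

#0 0x19→b6/s0 MISS; vc=[]
#1 0x23→b8/s0 MISS; vc=[6]
#2 0x21→b8/s0 L1-HIT; vc=[6]
#3 0x23→b8/s0 L1-HIT; vc=[6]
#4 0x1a→b6/s0 VC-HIT; vc=[8]
#5 0x1a→b6/s0 L1-HIT; vc=[8]
#6 0x22→b8/s0 VC-HIT; vc=[6]
#7 0x20→b8/s0 L1-HIT; vc=[6]
#8 0x20→b8/s0 L1-HIT; vc=[6]
#9 0x23→b8/s0 L1-HIT; vc=[6]
#10 0x20→b8/s0 L1-HIT; vc=[6]
#11 0x21→b8/s0 L1-HIT; vc=[6]
#12 0x1a→b6/s0 VC-HIT; vc=[8]
#13 0x23→b8/s0 VC-HIT; vc=[6]
#14 0x21→b8/s0 L1-HIT; vc=[6]

SEQ = [MISS, MISS, L1-HIT, L1-HIT, VC-HIT, L1-HIT, VC-HIT, L1-HIT, L1-HIT, L1-HIT, L1-HIT, L1-HIT, VC-HIT, VC-HIT, L1-HIT]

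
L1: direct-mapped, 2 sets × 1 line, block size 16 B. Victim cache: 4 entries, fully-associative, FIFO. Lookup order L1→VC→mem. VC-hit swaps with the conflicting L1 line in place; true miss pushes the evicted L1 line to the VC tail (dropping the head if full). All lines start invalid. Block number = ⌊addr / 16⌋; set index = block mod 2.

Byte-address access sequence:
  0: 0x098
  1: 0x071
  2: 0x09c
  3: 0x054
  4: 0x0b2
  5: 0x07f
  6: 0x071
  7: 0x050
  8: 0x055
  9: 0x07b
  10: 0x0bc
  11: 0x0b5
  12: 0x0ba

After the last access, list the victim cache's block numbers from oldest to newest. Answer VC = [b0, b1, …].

VC = [7, 9, 5]

0: 0x98 (blk 9, set 1) → MISS  vc=[]
1: 0x71 (blk 7, set 1) → MISS  vc=[9]
2: 0x9c (blk 9, set 1) → VC-HIT  vc=[7]
3: 0x54 (blk 5, set 1) → MISS  vc=[7, 9]
4: 0xb2 (blk 11, set 1) → MISS  vc=[7, 9, 5]
5: 0x7f (blk 7, set 1) → VC-HIT  vc=[11, 9, 5]
6: 0x71 (blk 7, set 1) → L1-HIT  vc=[11, 9, 5]
7: 0x50 (blk 5, set 1) → VC-HIT  vc=[11, 9, 7]
8: 0x55 (blk 5, set 1) → L1-HIT  vc=[11, 9, 7]
9: 0x7b (blk 7, set 1) → VC-HIT  vc=[11, 9, 5]
10: 0xbc (blk 11, set 1) → VC-HIT  vc=[7, 9, 5]
11: 0xb5 (blk 11, set 1) → L1-HIT  vc=[7, 9, 5]
12: 0xba (blk 11, set 1) → L1-HIT  vc=[7, 9, 5]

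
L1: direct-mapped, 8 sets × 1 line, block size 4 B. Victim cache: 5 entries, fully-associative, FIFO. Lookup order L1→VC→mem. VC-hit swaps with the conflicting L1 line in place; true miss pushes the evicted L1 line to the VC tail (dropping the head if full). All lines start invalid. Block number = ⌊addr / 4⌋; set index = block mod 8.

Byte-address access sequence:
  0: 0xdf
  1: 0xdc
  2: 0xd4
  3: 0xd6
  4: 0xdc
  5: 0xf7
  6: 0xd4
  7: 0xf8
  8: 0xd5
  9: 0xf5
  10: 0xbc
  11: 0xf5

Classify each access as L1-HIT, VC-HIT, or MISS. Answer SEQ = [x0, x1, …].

SEQ = [MISS, L1-HIT, MISS, L1-HIT, L1-HIT, MISS, VC-HIT, MISS, L1-HIT, VC-HIT, MISS, L1-HIT]

#0 0xdf→b55/s7 MISS; vc=[]
#1 0xdc→b55/s7 L1-HIT; vc=[]
#2 0xd4→b53/s5 MISS; vc=[]
#3 0xd6→b53/s5 L1-HIT; vc=[]
#4 0xdc→b55/s7 L1-HIT; vc=[]
#5 0xf7→b61/s5 MISS; vc=[53]
#6 0xd4→b53/s5 VC-HIT; vc=[61]
#7 0xf8→b62/s6 MISS; vc=[61]
#8 0xd5→b53/s5 L1-HIT; vc=[61]
#9 0xf5→b61/s5 VC-HIT; vc=[53]
#10 0xbc→b47/s7 MISS; vc=[53,55]
#11 0xf5→b61/s5 L1-HIT; vc=[53,55]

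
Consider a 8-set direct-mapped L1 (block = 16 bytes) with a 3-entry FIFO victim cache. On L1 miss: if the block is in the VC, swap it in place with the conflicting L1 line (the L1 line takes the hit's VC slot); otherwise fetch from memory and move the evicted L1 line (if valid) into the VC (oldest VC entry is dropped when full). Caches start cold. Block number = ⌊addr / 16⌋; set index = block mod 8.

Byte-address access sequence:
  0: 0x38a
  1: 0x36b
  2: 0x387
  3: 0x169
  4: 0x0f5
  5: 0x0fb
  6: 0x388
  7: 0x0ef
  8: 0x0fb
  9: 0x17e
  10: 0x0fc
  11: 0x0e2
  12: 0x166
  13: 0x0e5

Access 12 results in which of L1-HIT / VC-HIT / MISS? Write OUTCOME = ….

OUTCOME = VC-HIT

  [0] addr=0x38a blk=56 s=0: MISS | VC []
  [1] addr=0x36b blk=54 s=6: MISS | VC []
  [2] addr=0x387 blk=56 s=0: L1-HIT | VC []
  [3] addr=0x169 blk=22 s=6: MISS | VC [54]
  [4] addr=0xf5 blk=15 s=7: MISS | VC [54]
  [5] addr=0xfb blk=15 s=7: L1-HIT | VC [54]
  [6] addr=0x388 blk=56 s=0: L1-HIT | VC [54]
  [7] addr=0xef blk=14 s=6: MISS | VC [54, 22]
  [8] addr=0xfb blk=15 s=7: L1-HIT | VC [54, 22]
  [9] addr=0x17e blk=23 s=7: MISS | VC [54, 22, 15]
  [10] addr=0xfc blk=15 s=7: VC-HIT | VC [54, 22, 23]
  [11] addr=0xe2 blk=14 s=6: L1-HIT | VC [54, 22, 23]
  [12] addr=0x166 blk=22 s=6: VC-HIT | VC [54, 14, 23]
  [13] addr=0xe5 blk=14 s=6: VC-HIT | VC [54, 22, 23]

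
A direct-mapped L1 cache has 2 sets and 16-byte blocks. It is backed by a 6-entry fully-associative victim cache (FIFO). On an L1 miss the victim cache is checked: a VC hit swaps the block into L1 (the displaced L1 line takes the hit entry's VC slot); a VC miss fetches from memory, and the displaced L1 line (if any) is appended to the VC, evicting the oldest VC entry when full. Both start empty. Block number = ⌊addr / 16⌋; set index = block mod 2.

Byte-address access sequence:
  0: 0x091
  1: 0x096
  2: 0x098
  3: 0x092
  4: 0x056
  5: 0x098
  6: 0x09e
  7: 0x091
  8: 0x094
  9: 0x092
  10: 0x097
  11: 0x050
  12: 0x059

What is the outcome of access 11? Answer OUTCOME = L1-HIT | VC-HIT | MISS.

OUTCOME = VC-HIT

  [0] addr=0x91 blk=9 s=1: MISS | VC []
  [1] addr=0x96 blk=9 s=1: L1-HIT | VC []
  [2] addr=0x98 blk=9 s=1: L1-HIT | VC []
  [3] addr=0x92 blk=9 s=1: L1-HIT | VC []
  [4] addr=0x56 blk=5 s=1: MISS | VC [9]
  [5] addr=0x98 blk=9 s=1: VC-HIT | VC [5]
  [6] addr=0x9e blk=9 s=1: L1-HIT | VC [5]
  [7] addr=0x91 blk=9 s=1: L1-HIT | VC [5]
  [8] addr=0x94 blk=9 s=1: L1-HIT | VC [5]
  [9] addr=0x92 blk=9 s=1: L1-HIT | VC [5]
  [10] addr=0x97 blk=9 s=1: L1-HIT | VC [5]
  [11] addr=0x50 blk=5 s=1: VC-HIT | VC [9]
  [12] addr=0x59 blk=5 s=1: L1-HIT | VC [9]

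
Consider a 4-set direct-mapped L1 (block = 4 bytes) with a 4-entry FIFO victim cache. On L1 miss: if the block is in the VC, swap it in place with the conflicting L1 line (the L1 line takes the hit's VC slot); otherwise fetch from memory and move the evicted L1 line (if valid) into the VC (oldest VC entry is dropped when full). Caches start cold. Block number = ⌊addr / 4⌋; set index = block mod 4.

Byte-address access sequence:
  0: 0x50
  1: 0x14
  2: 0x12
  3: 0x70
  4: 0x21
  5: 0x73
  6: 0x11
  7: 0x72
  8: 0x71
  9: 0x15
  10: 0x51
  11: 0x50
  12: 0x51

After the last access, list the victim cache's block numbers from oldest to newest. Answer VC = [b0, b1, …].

#0 0x50→b20/s0 MISS; vc=[]
#1 0x14→b5/s1 MISS; vc=[]
#2 0x12→b4/s0 MISS; vc=[20]
#3 0x70→b28/s0 MISS; vc=[20,4]
#4 0x21→b8/s0 MISS; vc=[20,4,28]
#5 0x73→b28/s0 VC-HIT; vc=[20,4,8]
#6 0x11→b4/s0 VC-HIT; vc=[20,28,8]
#7 0x72→b28/s0 VC-HIT; vc=[20,4,8]
#8 0x71→b28/s0 L1-HIT; vc=[20,4,8]
#9 0x15→b5/s1 L1-HIT; vc=[20,4,8]
#10 0x51→b20/s0 VC-HIT; vc=[28,4,8]
#11 0x50→b20/s0 L1-HIT; vc=[28,4,8]
#12 0x51→b20/s0 L1-HIT; vc=[28,4,8]

VC = [28, 4, 8]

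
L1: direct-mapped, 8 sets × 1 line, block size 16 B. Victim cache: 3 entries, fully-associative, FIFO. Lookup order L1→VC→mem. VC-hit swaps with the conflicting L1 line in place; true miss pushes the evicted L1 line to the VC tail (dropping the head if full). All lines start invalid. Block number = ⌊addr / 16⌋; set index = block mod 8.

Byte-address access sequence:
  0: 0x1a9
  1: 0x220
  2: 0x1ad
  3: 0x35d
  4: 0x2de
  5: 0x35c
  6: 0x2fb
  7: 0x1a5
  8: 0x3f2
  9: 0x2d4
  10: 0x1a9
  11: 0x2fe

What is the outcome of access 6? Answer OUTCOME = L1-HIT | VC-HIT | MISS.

#0 0x1a9→b26/s2 MISS; vc=[]
#1 0x220→b34/s2 MISS; vc=[26]
#2 0x1ad→b26/s2 VC-HIT; vc=[34]
#3 0x35d→b53/s5 MISS; vc=[34]
#4 0x2de→b45/s5 MISS; vc=[34,53]
#5 0x35c→b53/s5 VC-HIT; vc=[34,45]
#6 0x2fb→b47/s7 MISS; vc=[34,45]
#7 0x1a5→b26/s2 L1-HIT; vc=[34,45]
#8 0x3f2→b63/s7 MISS; vc=[34,45,47]
#9 0x2d4→b45/s5 VC-HIT; vc=[34,53,47]
#10 0x1a9→b26/s2 L1-HIT; vc=[34,53,47]
#11 0x2fe→b47/s7 VC-HIT; vc=[34,53,63]

OUTCOME = MISS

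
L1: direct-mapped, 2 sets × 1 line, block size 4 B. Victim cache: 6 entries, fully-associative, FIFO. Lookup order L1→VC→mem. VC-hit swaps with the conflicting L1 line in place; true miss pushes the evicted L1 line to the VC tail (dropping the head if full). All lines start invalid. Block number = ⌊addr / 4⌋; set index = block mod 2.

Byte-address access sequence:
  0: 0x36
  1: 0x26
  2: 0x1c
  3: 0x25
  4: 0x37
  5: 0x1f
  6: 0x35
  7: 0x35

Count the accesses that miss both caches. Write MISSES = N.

0: 0x36 (blk 13, set 1) → MISS  vc=[]
1: 0x26 (blk 9, set 1) → MISS  vc=[13]
2: 0x1c (blk 7, set 1) → MISS  vc=[13, 9]
3: 0x25 (blk 9, set 1) → VC-HIT  vc=[13, 7]
4: 0x37 (blk 13, set 1) → VC-HIT  vc=[9, 7]
5: 0x1f (blk 7, set 1) → VC-HIT  vc=[9, 13]
6: 0x35 (blk 13, set 1) → VC-HIT  vc=[9, 7]
7: 0x35 (blk 13, set 1) → L1-HIT  vc=[9, 7]

MISSES = 3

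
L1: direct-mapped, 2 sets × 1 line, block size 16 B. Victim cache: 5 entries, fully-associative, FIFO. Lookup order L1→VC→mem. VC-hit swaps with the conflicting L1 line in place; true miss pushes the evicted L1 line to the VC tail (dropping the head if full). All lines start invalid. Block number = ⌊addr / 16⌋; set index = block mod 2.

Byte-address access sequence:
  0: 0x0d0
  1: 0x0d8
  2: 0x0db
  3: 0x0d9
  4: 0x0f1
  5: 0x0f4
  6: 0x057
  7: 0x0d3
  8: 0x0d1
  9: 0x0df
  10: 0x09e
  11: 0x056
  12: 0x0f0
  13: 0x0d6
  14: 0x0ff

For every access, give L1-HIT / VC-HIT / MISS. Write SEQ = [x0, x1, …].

0: 0xd0 (blk 13, set 1) → MISS  vc=[]
1: 0xd8 (blk 13, set 1) → L1-HIT  vc=[]
2: 0xdb (blk 13, set 1) → L1-HIT  vc=[]
3: 0xd9 (blk 13, set 1) → L1-HIT  vc=[]
4: 0xf1 (blk 15, set 1) → MISS  vc=[13]
5: 0xf4 (blk 15, set 1) → L1-HIT  vc=[13]
6: 0x57 (blk 5, set 1) → MISS  vc=[13, 15]
7: 0xd3 (blk 13, set 1) → VC-HIT  vc=[5, 15]
8: 0xd1 (blk 13, set 1) → L1-HIT  vc=[5, 15]
9: 0xdf (blk 13, set 1) → L1-HIT  vc=[5, 15]
10: 0x9e (blk 9, set 1) → MISS  vc=[5, 15, 13]
11: 0x56 (blk 5, set 1) → VC-HIT  vc=[9, 15, 13]
12: 0xf0 (blk 15, set 1) → VC-HIT  vc=[9, 5, 13]
13: 0xd6 (blk 13, set 1) → VC-HIT  vc=[9, 5, 15]
14: 0xff (blk 15, set 1) → VC-HIT  vc=[9, 5, 13]

SEQ = [MISS, L1-HIT, L1-HIT, L1-HIT, MISS, L1-HIT, MISS, VC-HIT, L1-HIT, L1-HIT, MISS, VC-HIT, VC-HIT, VC-HIT, VC-HIT]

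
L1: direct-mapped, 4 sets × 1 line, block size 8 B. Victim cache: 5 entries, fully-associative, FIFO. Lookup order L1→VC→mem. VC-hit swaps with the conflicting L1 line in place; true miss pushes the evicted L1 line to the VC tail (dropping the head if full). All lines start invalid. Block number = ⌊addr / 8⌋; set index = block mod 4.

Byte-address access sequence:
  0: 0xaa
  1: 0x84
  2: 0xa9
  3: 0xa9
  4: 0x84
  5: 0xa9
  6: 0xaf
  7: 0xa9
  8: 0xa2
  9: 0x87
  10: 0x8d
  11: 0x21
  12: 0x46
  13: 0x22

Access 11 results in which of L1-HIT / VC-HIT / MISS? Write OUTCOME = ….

OUTCOME = MISS

#0 0xaa→b21/s1 MISS; vc=[]
#1 0x84→b16/s0 MISS; vc=[]
#2 0xa9→b21/s1 L1-HIT; vc=[]
#3 0xa9→b21/s1 L1-HIT; vc=[]
#4 0x84→b16/s0 L1-HIT; vc=[]
#5 0xa9→b21/s1 L1-HIT; vc=[]
#6 0xaf→b21/s1 L1-HIT; vc=[]
#7 0xa9→b21/s1 L1-HIT; vc=[]
#8 0xa2→b20/s0 MISS; vc=[16]
#9 0x87→b16/s0 VC-HIT; vc=[20]
#10 0x8d→b17/s1 MISS; vc=[20,21]
#11 0x21→b4/s0 MISS; vc=[20,21,16]
#12 0x46→b8/s0 MISS; vc=[20,21,16,4]
#13 0x22→b4/s0 VC-HIT; vc=[20,21,16,8]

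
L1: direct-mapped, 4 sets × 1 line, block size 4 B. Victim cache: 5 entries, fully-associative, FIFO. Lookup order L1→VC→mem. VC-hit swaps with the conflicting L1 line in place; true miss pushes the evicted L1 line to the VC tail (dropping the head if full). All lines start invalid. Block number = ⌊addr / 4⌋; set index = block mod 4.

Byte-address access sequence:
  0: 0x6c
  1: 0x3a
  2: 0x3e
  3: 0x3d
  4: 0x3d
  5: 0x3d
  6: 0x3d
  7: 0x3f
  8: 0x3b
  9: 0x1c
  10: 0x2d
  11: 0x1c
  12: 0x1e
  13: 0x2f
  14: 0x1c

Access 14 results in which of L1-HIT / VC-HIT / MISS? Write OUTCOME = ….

  [0] addr=0x6c blk=27 s=3: MISS | VC []
  [1] addr=0x3a blk=14 s=2: MISS | VC []
  [2] addr=0x3e blk=15 s=3: MISS | VC [27]
  [3] addr=0x3d blk=15 s=3: L1-HIT | VC [27]
  [4] addr=0x3d blk=15 s=3: L1-HIT | VC [27]
  [5] addr=0x3d blk=15 s=3: L1-HIT | VC [27]
  [6] addr=0x3d blk=15 s=3: L1-HIT | VC [27]
  [7] addr=0x3f blk=15 s=3: L1-HIT | VC [27]
  [8] addr=0x3b blk=14 s=2: L1-HIT | VC [27]
  [9] addr=0x1c blk=7 s=3: MISS | VC [27, 15]
  [10] addr=0x2d blk=11 s=3: MISS | VC [27, 15, 7]
  [11] addr=0x1c blk=7 s=3: VC-HIT | VC [27, 15, 11]
  [12] addr=0x1e blk=7 s=3: L1-HIT | VC [27, 15, 11]
  [13] addr=0x2f blk=11 s=3: VC-HIT | VC [27, 15, 7]
  [14] addr=0x1c blk=7 s=3: VC-HIT | VC [27, 15, 11]

OUTCOME = VC-HIT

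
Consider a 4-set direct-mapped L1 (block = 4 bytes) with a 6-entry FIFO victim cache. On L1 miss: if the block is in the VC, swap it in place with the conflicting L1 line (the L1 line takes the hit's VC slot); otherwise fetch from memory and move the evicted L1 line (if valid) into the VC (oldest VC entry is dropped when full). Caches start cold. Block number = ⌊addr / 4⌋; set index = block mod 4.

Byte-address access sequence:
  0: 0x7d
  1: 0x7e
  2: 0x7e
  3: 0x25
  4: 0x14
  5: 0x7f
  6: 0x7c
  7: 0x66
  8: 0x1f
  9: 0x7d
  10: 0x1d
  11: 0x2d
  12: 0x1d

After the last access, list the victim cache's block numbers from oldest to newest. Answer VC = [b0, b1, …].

#0 0x7d→b31/s3 MISS; vc=[]
#1 0x7e→b31/s3 L1-HIT; vc=[]
#2 0x7e→b31/s3 L1-HIT; vc=[]
#3 0x25→b9/s1 MISS; vc=[]
#4 0x14→b5/s1 MISS; vc=[9]
#5 0x7f→b31/s3 L1-HIT; vc=[9]
#6 0x7c→b31/s3 L1-HIT; vc=[9]
#7 0x66→b25/s1 MISS; vc=[9,5]
#8 0x1f→b7/s3 MISS; vc=[9,5,31]
#9 0x7d→b31/s3 VC-HIT; vc=[9,5,7]
#10 0x1d→b7/s3 VC-HIT; vc=[9,5,31]
#11 0x2d→b11/s3 MISS; vc=[9,5,31,7]
#12 0x1d→b7/s3 VC-HIT; vc=[9,5,31,11]

VC = [9, 5, 31, 11]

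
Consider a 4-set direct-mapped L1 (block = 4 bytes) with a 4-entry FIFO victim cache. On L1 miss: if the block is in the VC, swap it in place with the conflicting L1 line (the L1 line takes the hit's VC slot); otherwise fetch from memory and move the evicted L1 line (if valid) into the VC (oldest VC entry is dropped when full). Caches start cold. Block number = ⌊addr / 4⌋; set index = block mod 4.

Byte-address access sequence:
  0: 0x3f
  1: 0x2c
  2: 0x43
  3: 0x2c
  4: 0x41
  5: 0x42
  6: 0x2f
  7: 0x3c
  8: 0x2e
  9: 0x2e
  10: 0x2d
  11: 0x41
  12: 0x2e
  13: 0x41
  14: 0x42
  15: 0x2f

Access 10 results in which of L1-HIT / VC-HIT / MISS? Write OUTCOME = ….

#0 0x3f→b15/s3 MISS; vc=[]
#1 0x2c→b11/s3 MISS; vc=[15]
#2 0x43→b16/s0 MISS; vc=[15]
#3 0x2c→b11/s3 L1-HIT; vc=[15]
#4 0x41→b16/s0 L1-HIT; vc=[15]
#5 0x42→b16/s0 L1-HIT; vc=[15]
#6 0x2f→b11/s3 L1-HIT; vc=[15]
#7 0x3c→b15/s3 VC-HIT; vc=[11]
#8 0x2e→b11/s3 VC-HIT; vc=[15]
#9 0x2e→b11/s3 L1-HIT; vc=[15]
#10 0x2d→b11/s3 L1-HIT; vc=[15]
#11 0x41→b16/s0 L1-HIT; vc=[15]
#12 0x2e→b11/s3 L1-HIT; vc=[15]
#13 0x41→b16/s0 L1-HIT; vc=[15]
#14 0x42→b16/s0 L1-HIT; vc=[15]
#15 0x2f→b11/s3 L1-HIT; vc=[15]

OUTCOME = L1-HIT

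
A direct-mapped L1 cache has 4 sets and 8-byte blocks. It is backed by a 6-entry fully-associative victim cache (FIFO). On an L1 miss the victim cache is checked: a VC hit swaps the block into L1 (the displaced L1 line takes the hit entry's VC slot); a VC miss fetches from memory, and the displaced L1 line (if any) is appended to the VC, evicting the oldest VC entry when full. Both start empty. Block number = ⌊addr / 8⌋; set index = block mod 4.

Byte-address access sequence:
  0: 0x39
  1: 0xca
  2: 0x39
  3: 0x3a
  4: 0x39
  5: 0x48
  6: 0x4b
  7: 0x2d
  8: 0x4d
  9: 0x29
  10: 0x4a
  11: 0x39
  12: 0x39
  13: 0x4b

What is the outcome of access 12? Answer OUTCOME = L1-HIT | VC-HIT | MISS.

  [0] addr=0x39 blk=7 s=3: MISS | VC []
  [1] addr=0xca blk=25 s=1: MISS | VC []
  [2] addr=0x39 blk=7 s=3: L1-HIT | VC []
  [3] addr=0x3a blk=7 s=3: L1-HIT | VC []
  [4] addr=0x39 blk=7 s=3: L1-HIT | VC []
  [5] addr=0x48 blk=9 s=1: MISS | VC [25]
  [6] addr=0x4b blk=9 s=1: L1-HIT | VC [25]
  [7] addr=0x2d blk=5 s=1: MISS | VC [25, 9]
  [8] addr=0x4d blk=9 s=1: VC-HIT | VC [25, 5]
  [9] addr=0x29 blk=5 s=1: VC-HIT | VC [25, 9]
  [10] addr=0x4a blk=9 s=1: VC-HIT | VC [25, 5]
  [11] addr=0x39 blk=7 s=3: L1-HIT | VC [25, 5]
  [12] addr=0x39 blk=7 s=3: L1-HIT | VC [25, 5]
  [13] addr=0x4b blk=9 s=1: L1-HIT | VC [25, 5]

OUTCOME = L1-HIT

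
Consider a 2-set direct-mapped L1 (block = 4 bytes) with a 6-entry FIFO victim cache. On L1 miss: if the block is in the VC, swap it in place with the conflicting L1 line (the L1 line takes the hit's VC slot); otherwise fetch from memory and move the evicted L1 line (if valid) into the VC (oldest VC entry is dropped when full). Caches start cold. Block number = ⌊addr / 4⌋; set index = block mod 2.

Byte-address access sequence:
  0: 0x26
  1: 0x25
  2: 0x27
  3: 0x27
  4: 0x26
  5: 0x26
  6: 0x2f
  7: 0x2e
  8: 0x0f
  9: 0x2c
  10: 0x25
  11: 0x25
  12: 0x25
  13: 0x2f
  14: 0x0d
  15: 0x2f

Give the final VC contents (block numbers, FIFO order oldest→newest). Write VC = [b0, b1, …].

0: 0x26 (blk 9, set 1) → MISS  vc=[]
1: 0x25 (blk 9, set 1) → L1-HIT  vc=[]
2: 0x27 (blk 9, set 1) → L1-HIT  vc=[]
3: 0x27 (blk 9, set 1) → L1-HIT  vc=[]
4: 0x26 (blk 9, set 1) → L1-HIT  vc=[]
5: 0x26 (blk 9, set 1) → L1-HIT  vc=[]
6: 0x2f (blk 11, set 1) → MISS  vc=[9]
7: 0x2e (blk 11, set 1) → L1-HIT  vc=[9]
8: 0xf (blk 3, set 1) → MISS  vc=[9, 11]
9: 0x2c (blk 11, set 1) → VC-HIT  vc=[9, 3]
10: 0x25 (blk 9, set 1) → VC-HIT  vc=[11, 3]
11: 0x25 (blk 9, set 1) → L1-HIT  vc=[11, 3]
12: 0x25 (blk 9, set 1) → L1-HIT  vc=[11, 3]
13: 0x2f (blk 11, set 1) → VC-HIT  vc=[9, 3]
14: 0xd (blk 3, set 1) → VC-HIT  vc=[9, 11]
15: 0x2f (blk 11, set 1) → VC-HIT  vc=[9, 3]

VC = [9, 3]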